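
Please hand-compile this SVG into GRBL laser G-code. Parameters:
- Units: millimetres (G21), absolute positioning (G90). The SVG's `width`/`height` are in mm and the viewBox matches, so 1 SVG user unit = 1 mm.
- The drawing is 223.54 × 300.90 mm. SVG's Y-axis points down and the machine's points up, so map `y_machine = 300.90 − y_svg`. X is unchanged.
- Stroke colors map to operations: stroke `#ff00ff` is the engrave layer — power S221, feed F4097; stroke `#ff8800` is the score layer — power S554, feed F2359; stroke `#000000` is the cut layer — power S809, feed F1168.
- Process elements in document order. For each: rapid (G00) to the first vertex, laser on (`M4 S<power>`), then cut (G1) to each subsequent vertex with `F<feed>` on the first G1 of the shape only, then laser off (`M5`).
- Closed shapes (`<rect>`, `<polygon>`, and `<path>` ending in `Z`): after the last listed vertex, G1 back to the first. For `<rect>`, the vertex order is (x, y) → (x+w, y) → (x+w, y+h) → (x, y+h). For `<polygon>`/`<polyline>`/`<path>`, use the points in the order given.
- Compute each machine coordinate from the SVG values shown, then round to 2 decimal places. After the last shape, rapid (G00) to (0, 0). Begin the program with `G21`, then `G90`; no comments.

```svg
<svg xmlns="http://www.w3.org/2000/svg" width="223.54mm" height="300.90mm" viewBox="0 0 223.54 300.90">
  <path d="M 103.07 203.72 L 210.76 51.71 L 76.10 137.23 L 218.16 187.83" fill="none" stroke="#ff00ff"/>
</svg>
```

G21
G90
G00 X103.07 Y97.18
M4 S221
G1 X210.76 Y249.19 F4097
G1 X76.10 Y163.67
G1 X218.16 Y113.07
M5
G00 X0.00 Y0.00

viewBox `0 0 223.54 300.90` with mm width/height → 1 unit = 1 mm. Flip: y_m = 300.90 − y_svg.

**Shape 1** — `<path>` open polyline, stroke `#ff00ff` → engrave (S221, F4097). Machine vertices: (103.07,97.18) → (210.76,249.19) → (76.10,163.67) → (218.16,113.07). Open path.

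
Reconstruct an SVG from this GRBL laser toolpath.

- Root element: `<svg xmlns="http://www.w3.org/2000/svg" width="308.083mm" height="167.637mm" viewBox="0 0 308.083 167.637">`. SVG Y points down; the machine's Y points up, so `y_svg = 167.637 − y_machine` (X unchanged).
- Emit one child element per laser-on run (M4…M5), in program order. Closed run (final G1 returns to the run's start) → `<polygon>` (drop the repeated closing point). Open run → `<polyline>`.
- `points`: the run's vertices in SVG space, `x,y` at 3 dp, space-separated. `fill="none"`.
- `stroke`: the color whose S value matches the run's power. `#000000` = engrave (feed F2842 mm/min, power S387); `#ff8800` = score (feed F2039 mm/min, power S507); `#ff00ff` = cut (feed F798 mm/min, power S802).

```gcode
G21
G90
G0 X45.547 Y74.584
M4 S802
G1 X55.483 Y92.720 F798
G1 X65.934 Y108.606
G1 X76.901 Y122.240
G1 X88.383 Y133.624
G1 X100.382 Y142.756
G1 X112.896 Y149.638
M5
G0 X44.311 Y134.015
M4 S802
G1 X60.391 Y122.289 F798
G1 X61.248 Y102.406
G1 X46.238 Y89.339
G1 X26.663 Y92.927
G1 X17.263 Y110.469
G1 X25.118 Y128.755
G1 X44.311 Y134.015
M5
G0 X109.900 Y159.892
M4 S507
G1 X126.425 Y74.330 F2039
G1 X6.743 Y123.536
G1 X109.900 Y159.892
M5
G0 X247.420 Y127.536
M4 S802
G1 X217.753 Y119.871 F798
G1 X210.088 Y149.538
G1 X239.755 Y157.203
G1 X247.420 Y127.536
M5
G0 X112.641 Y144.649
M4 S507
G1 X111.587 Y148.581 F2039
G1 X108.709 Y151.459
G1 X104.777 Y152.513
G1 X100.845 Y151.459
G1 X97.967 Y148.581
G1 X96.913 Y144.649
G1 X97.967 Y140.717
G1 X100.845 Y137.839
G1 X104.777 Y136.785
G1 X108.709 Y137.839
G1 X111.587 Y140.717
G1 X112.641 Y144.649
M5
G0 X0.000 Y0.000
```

y_svg = 167.637 − y_m.

[1] S802→`#ff00ff` (cut); open run; points: 45.547,93.053 55.483,74.917 65.934,59.031 76.901,45.397 88.383,34.013 100.382,24.881 112.896,17.999

[2] S802→`#ff00ff` (cut); closed run; points: 44.311,33.622 60.391,45.348 61.248,65.231 46.238,78.298 26.663,74.710 17.263,57.168 25.118,38.882

[3] S507→`#ff8800` (score); closed run; points: 109.900,7.745 126.425,93.307 6.743,44.101

[4] S802→`#ff00ff` (cut); closed run; points: 247.420,40.101 217.753,47.766 210.088,18.099 239.755,10.434

[5] S507→`#ff8800` (score); closed run; points: 112.641,22.988 111.587,19.056 108.709,16.178 104.777,15.124 100.845,16.178 97.967,19.056 96.913,22.988 97.967,26.920 100.845,29.798 104.777,30.852 108.709,29.798 111.587,26.920

<svg xmlns="http://www.w3.org/2000/svg" width="308.083mm" height="167.637mm" viewBox="0 0 308.083 167.637">
  <polyline points="45.547,93.053 55.483,74.917 65.934,59.031 76.901,45.397 88.383,34.013 100.382,24.881 112.896,17.999" fill="none" stroke="#ff00ff"/>
  <polygon points="44.311,33.622 60.391,45.348 61.248,65.231 46.238,78.298 26.663,74.710 17.263,57.168 25.118,38.882" fill="none" stroke="#ff00ff"/>
  <polygon points="109.900,7.745 126.425,93.307 6.743,44.101" fill="none" stroke="#ff8800"/>
  <polygon points="247.420,40.101 217.753,47.766 210.088,18.099 239.755,10.434" fill="none" stroke="#ff00ff"/>
  <polygon points="112.641,22.988 111.587,19.056 108.709,16.178 104.777,15.124 100.845,16.178 97.967,19.056 96.913,22.988 97.967,26.920 100.845,29.798 104.777,30.852 108.709,29.798 111.587,26.920" fill="none" stroke="#ff8800"/>
</svg>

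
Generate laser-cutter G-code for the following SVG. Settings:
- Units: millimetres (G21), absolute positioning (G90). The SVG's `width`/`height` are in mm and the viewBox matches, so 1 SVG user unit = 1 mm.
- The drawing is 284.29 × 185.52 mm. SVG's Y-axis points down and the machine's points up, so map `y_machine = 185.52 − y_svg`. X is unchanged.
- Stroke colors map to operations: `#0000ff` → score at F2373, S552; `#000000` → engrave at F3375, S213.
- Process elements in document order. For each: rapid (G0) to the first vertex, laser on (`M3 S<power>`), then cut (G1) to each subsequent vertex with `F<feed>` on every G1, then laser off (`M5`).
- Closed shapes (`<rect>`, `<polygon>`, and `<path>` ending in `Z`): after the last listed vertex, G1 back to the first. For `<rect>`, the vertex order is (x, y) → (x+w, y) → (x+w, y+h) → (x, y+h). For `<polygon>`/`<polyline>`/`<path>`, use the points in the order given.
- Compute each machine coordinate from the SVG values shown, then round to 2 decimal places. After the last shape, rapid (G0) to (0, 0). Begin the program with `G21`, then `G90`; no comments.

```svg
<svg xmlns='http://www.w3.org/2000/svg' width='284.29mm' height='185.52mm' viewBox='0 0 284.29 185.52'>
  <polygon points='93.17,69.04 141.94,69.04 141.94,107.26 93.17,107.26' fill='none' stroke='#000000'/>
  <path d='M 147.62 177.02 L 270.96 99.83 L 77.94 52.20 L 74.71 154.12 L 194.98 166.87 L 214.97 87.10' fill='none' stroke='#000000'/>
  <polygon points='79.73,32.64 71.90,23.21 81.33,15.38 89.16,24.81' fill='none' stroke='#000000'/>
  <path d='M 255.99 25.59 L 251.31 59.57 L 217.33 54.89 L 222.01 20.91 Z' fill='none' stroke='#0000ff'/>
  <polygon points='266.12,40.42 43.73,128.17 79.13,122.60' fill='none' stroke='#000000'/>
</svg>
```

G21
G90
G0 X93.17 Y116.48
M3 S213
G1 X141.94 Y116.48 F3375
G1 X141.94 Y78.26 F3375
G1 X93.17 Y78.26 F3375
G1 X93.17 Y116.48 F3375
M5
G0 X147.62 Y8.50
M3 S213
G1 X270.96 Y85.69 F3375
G1 X77.94 Y133.32 F3375
G1 X74.71 Y31.40 F3375
G1 X194.98 Y18.65 F3375
G1 X214.97 Y98.42 F3375
M5
G0 X79.73 Y152.88
M3 S213
G1 X71.90 Y162.31 F3375
G1 X81.33 Y170.14 F3375
G1 X89.16 Y160.71 F3375
G1 X79.73 Y152.88 F3375
M5
G0 X255.99 Y159.93
M3 S552
G1 X251.31 Y125.95 F2373
G1 X217.33 Y130.63 F2373
G1 X222.01 Y164.61 F2373
G1 X255.99 Y159.93 F2373
M5
G0 X266.12 Y145.10
M3 S213
G1 X43.73 Y57.35 F3375
G1 X79.13 Y62.92 F3375
G1 X266.12 Y145.10 F3375
M5
G0 X0.00 Y0.00

1 u = 1 mm; y_m = 185.52 − y.

[1] `<polygon>` rectangle, #000000→engrave S213 F3375: (93.17,116.48) → (141.94,116.48) → (141.94,78.26) → (93.17,78.26) → (93.17,116.48) (closed)

[2] `<path>` open polyline, #000000→engrave S213 F3375: (147.62,8.50) → (270.96,85.69) → (77.94,133.32) → (74.71,31.40) → (194.98,18.65) → (214.97,98.42)

[3] `<polygon>` regular polygon, #000000→engrave S213 F3375: (79.73,152.88) → (71.90,162.31) → (81.33,170.14) → (89.16,160.71) → (79.73,152.88) (closed)

[4] `<path>` regular polygon, #0000ff→score S552 F2373: (255.99,159.93) → (251.31,125.95) → (217.33,130.63) → (222.01,164.61) → (255.99,159.93) (closed)

[5] `<polygon>` closed polygon, #000000→engrave S213 F3375: (266.12,145.10) → (43.73,57.35) → (79.13,62.92) → (266.12,145.10) (closed)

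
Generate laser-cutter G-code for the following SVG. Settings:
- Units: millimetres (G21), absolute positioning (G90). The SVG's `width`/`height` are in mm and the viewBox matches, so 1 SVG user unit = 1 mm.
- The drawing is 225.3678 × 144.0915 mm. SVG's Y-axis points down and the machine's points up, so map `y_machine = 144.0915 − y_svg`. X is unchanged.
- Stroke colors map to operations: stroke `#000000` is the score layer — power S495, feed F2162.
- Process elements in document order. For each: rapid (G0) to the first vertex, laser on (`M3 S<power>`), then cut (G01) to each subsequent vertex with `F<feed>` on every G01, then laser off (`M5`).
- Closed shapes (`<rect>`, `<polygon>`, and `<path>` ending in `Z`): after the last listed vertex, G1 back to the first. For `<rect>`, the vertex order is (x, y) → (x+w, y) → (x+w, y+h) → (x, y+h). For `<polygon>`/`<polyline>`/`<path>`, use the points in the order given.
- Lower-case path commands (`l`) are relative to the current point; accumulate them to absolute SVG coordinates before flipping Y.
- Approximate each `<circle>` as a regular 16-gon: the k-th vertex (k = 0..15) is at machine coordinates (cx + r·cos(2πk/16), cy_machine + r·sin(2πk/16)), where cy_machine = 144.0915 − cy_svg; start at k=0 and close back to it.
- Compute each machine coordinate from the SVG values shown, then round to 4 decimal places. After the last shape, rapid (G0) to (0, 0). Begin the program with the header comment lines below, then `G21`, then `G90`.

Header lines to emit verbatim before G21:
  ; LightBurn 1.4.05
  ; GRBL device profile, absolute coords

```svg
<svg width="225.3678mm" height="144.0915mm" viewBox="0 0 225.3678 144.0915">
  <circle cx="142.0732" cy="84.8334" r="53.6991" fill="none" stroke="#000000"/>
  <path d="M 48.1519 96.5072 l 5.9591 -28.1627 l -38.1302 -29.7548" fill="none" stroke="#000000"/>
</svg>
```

; LightBurn 1.4.05
; GRBL device profile, absolute coords
G21
G90
G0 X195.7723 Y59.2581
M3 S495
G01 X191.6847 Y79.8079 F2162
G01 X180.0442 Y97.2291 F2162
G01 X162.6230 Y108.8696 F2162
G01 X142.0732 Y112.9572 F2162
G01 X121.5234 Y108.8696 F2162
G01 X104.1022 Y97.2291 F2162
G01 X92.4617 Y79.8079 F2162
G01 X88.3741 Y59.2581 F2162
G01 X92.4617 Y38.7083 F2162
G01 X104.1022 Y21.2871 F2162
G01 X121.5234 Y9.6466 F2162
G01 X142.0732 Y5.5590 F2162
G01 X162.6230 Y9.6466 F2162
G01 X180.0442 Y21.2871 F2162
G01 X191.6847 Y38.7083 F2162
G01 X195.7723 Y59.2581 F2162
M5
G0 X48.1519 Y47.5843
M3 S495
G01 X54.1110 Y75.7470 F2162
G01 X15.9808 Y105.5018 F2162
M5
G0 X0.0000 Y0.0000

viewBox `0 0 225.3678 144.0915` with mm width/height → 1 unit = 1 mm. Flip: y_m = 144.0915 − y_svg.

**Shape 1** — `<circle>` circle, stroke `#000000` → score (S495, F2162). Machine vertices: (195.7723,59.2581) → (191.6847,79.8079) → (180.0442,97.2291) → (162.6230,108.8696) → (142.0732,112.9572) → (121.5234,108.8696) → (104.1022,97.2291) → (92.4617,79.8079) → (88.3741,59.2581) → (92.4617,38.7083) → (104.1022,21.2871) → (121.5234,9.6466) → (142.0732,5.5590) → (162.6230,9.6466) → (180.0442,21.2871) → (191.6847,38.7083) → (195.7723,59.2581). Closed: final G1 returns to the first vertex.

**Shape 2** — `<path>` open polyline, stroke `#000000` → score (S495, F2162). Machine vertices: (48.1519,47.5843) → (54.1110,75.7470) → (15.9808,105.5018). Open path.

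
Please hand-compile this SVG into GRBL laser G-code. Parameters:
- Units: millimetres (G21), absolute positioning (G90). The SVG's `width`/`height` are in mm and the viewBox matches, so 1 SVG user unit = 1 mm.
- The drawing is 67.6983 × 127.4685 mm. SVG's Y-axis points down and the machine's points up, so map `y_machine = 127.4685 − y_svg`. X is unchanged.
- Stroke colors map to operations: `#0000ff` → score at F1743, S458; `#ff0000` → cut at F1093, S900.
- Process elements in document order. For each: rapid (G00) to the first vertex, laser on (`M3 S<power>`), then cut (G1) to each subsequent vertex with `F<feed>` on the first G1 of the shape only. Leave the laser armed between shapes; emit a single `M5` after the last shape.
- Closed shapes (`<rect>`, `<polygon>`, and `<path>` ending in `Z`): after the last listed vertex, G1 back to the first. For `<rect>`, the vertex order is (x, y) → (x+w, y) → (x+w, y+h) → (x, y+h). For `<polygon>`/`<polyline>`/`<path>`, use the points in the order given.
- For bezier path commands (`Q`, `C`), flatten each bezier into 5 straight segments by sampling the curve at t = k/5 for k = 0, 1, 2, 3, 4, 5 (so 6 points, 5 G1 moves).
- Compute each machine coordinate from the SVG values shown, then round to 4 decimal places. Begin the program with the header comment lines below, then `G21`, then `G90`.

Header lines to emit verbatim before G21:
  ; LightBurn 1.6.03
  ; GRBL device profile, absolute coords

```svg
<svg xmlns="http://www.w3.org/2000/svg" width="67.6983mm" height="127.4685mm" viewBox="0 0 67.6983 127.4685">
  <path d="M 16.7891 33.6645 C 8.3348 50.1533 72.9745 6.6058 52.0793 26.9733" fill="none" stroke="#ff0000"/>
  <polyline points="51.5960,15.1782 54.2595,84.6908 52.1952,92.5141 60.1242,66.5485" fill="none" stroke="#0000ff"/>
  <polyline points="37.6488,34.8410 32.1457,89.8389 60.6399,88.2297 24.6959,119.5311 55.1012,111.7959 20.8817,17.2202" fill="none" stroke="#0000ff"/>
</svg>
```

; LightBurn 1.6.03
; GRBL device profile, absolute coords
G21
G90
G00 X16.7891 Y93.8040
M3 S900
G1 X19.2188 Y90.1235 F1093
G1 X31.5768 Y94.9020
G1 X46.2490 Y102.1899
G1 X55.6213 Y106.0375
G1 X52.0793 Y100.4952
G00 X51.5960 Y112.2903
M3 S458
G1 X54.2595 Y42.7777 F1743
G1 X52.1952 Y34.9544
G1 X60.1242 Y60.9200
G00 X37.6488 Y92.6275
M3 S458
G1 X32.1457 Y37.6296 F1743
G1 X60.6399 Y39.2388
G1 X24.6959 Y7.9374
G1 X55.1012 Y15.6726
G1 X20.8817 Y110.2483
M5

1 u = 1 mm; y_m = 127.4685 − y.

[1] `<path>` cubic bezier, #ff0000→cut S900 F1093: (16.7891,93.8040) → (19.2188,90.1235) → (31.5768,94.9020) → (46.2490,102.1899) → (55.6213,106.0375) → (52.0793,100.4952)

[2] `<polyline>` open polyline, #0000ff→score S458 F1743: (51.5960,112.2903) → (54.2595,42.7777) → (52.1952,34.9544) → (60.1242,60.9200)

[3] `<polyline>` open polyline, #0000ff→score S458 F1743: (37.6488,92.6275) → (32.1457,37.6296) → (60.6399,39.2388) → (24.6959,7.9374) → (55.1012,15.6726) → (20.8817,110.2483)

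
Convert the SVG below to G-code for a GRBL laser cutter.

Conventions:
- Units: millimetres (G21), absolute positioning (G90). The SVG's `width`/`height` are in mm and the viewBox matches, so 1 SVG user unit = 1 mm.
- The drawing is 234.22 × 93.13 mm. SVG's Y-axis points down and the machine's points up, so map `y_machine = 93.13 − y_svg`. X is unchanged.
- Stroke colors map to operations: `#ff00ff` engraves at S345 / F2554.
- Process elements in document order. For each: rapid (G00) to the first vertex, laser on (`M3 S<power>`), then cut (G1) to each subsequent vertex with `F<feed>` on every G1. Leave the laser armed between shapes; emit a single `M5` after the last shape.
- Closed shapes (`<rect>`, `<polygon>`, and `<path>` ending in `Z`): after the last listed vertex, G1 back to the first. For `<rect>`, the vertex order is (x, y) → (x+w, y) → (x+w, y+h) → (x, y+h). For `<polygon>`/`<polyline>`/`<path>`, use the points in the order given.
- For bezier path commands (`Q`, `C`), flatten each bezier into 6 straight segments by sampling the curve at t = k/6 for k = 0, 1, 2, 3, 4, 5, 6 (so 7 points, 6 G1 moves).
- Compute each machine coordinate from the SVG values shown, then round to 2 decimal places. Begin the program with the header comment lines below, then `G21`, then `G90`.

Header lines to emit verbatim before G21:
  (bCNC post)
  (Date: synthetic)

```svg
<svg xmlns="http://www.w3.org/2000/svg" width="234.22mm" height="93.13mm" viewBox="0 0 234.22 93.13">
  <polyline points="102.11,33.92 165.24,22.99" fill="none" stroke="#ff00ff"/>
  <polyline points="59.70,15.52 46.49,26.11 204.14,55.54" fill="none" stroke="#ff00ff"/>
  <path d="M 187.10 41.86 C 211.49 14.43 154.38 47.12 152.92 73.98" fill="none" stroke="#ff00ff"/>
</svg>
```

(bCNC post)
(Date: synthetic)
G21
G90
G00 X102.11 Y59.21
M3 S345
G1 X165.24 Y70.14 F2554
G00 X59.70 Y77.61
M3 S345
G1 X46.49 Y67.02 F2554
G1 X204.14 Y37.59 F2554
G00 X187.10 Y51.27
M3 S345
G1 X193.14 Y60.28 F2554
G1 X189.40 Y61.10 F2554
G1 X179.70 Y55.57 F2554
G1 X167.85 Y45.51 F2554
G1 X157.65 Y32.76 F2554
G1 X152.92 Y19.15 F2554
M5

viewBox `0 0 234.22 93.13` with mm width/height → 1 unit = 1 mm. Flip: y_m = 93.13 − y_svg.

**Shape 1** — `<polyline>` line segment, stroke `#ff00ff` → engrave (S345, F2554). Machine vertices: (102.11,59.21) → (165.24,70.14). Open path.

**Shape 2** — `<polyline>` open polyline, stroke `#ff00ff` → engrave (S345, F2554). Machine vertices: (59.70,77.61) → (46.49,67.02) → (204.14,37.59). Open path.

**Shape 3** — `<path>` cubic bezier, stroke `#ff00ff` → engrave (S345, F2554). Control points (SVG): P0=(187.10,41.86), P1=(211.49,14.43), P2=(154.38,47.12), P3=(152.92,73.98); sampled at t=k/6. Machine vertices: (187.10,51.27) → (193.14,60.28) → (189.40,61.10) → (179.70,55.57) → (167.85,45.51) → (157.65,32.76) → (152.92,19.15). Open path.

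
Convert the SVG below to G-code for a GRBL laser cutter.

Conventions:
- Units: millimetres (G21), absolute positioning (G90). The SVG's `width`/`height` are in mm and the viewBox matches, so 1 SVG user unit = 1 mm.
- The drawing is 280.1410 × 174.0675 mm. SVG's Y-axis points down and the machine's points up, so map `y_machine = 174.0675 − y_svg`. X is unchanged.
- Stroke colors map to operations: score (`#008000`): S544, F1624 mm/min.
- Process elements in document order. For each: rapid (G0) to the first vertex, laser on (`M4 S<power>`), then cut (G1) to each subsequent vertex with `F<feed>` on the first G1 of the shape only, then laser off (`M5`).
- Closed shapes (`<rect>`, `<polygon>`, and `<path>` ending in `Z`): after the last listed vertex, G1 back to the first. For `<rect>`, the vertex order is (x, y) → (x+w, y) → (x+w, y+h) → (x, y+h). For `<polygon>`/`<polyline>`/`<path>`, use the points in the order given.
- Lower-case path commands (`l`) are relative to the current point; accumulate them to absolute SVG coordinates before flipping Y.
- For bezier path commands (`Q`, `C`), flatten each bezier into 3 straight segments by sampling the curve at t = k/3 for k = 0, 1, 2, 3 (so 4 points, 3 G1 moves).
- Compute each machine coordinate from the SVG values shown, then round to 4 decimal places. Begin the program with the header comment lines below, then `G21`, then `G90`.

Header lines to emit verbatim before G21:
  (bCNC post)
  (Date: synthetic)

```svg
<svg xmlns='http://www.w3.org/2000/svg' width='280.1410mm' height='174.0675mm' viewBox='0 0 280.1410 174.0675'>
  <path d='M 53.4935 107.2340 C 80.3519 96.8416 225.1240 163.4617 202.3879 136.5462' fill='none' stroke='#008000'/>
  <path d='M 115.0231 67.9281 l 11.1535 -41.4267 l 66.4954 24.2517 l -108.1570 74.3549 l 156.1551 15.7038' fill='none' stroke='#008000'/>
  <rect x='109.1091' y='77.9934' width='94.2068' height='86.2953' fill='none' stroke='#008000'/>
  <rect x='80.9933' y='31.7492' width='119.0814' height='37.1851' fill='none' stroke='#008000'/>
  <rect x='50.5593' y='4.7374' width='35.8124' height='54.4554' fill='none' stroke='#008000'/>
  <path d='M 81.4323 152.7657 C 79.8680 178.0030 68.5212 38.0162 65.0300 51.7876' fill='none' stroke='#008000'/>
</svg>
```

(bCNC post)
(Date: synthetic)
G21
G90
G0 X53.4935 Y66.8335
M4 S544
G1 X109.0853 Y57.8717 F1624
G1 X179.8591 Y35.4677
G1 X202.3879 Y37.5213
M5
G0 X115.0231 Y106.1394
M4 S544
G1 X126.1766 Y147.5661 F1624
G1 X192.6720 Y123.3144
G1 X84.5150 Y48.9595
G1 X240.6701 Y33.2557
M5
G0 X109.1091 Y96.0741
M4 S544
G1 X203.3159 Y96.0741 F1624
G1 X203.3159 Y9.7788
G1 X109.1091 Y9.7788
G1 X109.1091 Y96.0741
M5
G0 X80.9933 Y142.3183
M4 S544
G1 X200.0747 Y142.3183 F1624
G1 X200.0747 Y105.1332
G1 X80.9933 Y105.1332
G1 X80.9933 Y142.3183
M5
G0 X50.5593 Y169.3301
M4 S544
G1 X86.3717 Y169.3301 F1624
G1 X86.3717 Y114.8747
G1 X50.5593 Y114.8747
G1 X50.5593 Y169.3301
M5
G0 X81.4323 Y21.3018
M4 S544
G1 X77.2604 Y39.3250 F1624
G1 X70.4865 Y96.6127
G1 X65.0300 Y122.2799
M5

viewBox `0 0 280.1410 174.0675` with mm width/height → 1 unit = 1 mm. Flip: y_m = 174.0675 − y_svg.

**Shape 1** — `<path>` cubic bezier, stroke `#008000` → score (S544, F1624). Control points (SVG): P0=(53.4935,107.2340), P1=(80.3519,96.8416), P2=(225.1240,163.4617), P3=(202.3879,136.5462); sampled at t=k/3. Machine vertices: (53.4935,66.8335) → (109.0853,57.8717) → (179.8591,35.4677) → (202.3879,37.5213). Open path.

**Shape 2** — `<path>` open polyline, stroke `#008000` → score (S544, F1624). Machine vertices: (115.0231,106.1394) → (126.1766,147.5661) → (192.6720,123.3144) → (84.5150,48.9595) → (240.6701,33.2557). Open path.

**Shape 3** — `<rect>` rectangle, stroke `#008000` → score (S544, F1624). Machine vertices: (109.1091,96.0741) → (203.3159,96.0741) → (203.3159,9.7788) → (109.1091,9.7788) → (109.1091,96.0741). Closed: final G1 returns to the first vertex.

**Shape 4** — `<rect>` rectangle, stroke `#008000` → score (S544, F1624). Machine vertices: (80.9933,142.3183) → (200.0747,142.3183) → (200.0747,105.1332) → (80.9933,105.1332) → (80.9933,142.3183). Closed: final G1 returns to the first vertex.

**Shape 5** — `<rect>` rectangle, stroke `#008000` → score (S544, F1624). Machine vertices: (50.5593,169.3301) → (86.3717,169.3301) → (86.3717,114.8747) → (50.5593,114.8747) → (50.5593,169.3301). Closed: final G1 returns to the first vertex.

**Shape 6** — `<path>` cubic bezier, stroke `#008000` → score (S544, F1624). Control points (SVG): P0=(81.4323,152.7657), P1=(79.8680,178.0030), P2=(68.5212,38.0162), P3=(65.0300,51.7876); sampled at t=k/3. Machine vertices: (81.4323,21.3018) → (77.2604,39.3250) → (70.4865,96.6127) → (65.0300,122.2799). Open path.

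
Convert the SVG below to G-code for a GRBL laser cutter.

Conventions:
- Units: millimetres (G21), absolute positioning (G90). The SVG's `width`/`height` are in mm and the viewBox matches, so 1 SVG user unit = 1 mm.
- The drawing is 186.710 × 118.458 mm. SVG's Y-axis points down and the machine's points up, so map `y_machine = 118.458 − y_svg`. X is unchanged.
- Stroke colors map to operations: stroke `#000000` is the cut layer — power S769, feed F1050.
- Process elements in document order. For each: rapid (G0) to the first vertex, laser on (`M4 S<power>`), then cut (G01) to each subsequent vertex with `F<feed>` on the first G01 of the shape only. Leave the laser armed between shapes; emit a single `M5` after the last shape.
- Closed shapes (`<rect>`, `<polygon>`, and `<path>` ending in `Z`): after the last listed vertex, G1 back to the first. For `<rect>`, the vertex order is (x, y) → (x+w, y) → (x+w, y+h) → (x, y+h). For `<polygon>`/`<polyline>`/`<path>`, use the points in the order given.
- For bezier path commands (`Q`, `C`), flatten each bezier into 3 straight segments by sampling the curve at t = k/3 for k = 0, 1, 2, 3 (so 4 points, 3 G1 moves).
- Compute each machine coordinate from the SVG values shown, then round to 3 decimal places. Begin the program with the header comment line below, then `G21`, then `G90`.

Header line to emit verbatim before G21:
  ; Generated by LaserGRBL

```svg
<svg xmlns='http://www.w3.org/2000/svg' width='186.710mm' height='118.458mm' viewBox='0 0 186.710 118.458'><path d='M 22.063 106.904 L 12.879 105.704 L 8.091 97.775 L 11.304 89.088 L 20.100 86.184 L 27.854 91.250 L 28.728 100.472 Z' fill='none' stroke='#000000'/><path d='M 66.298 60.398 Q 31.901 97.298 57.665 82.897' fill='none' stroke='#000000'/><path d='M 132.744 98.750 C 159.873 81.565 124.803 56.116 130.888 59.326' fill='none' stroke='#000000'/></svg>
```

viewBox `0 0 186.710 118.458` with mm width/height → 1 unit = 1 mm. Flip: y_m = 118.458 − y_svg.

**Shape 1** — `<path>` regular polygon, stroke `#000000` → cut (S769, F1050). Machine vertices: (22.063,11.554) → (12.879,12.754) → (8.091,20.683) → (11.304,29.370) → (20.100,32.274) → (27.854,27.208) → (28.728,17.986) → (22.063,11.554). Closed: final G1 returns to the first vertex.

**Shape 2** — `<path>` quadratic bezier, stroke `#000000` → cut (S769, F1050). Control points (SVG): P0=(66.298,60.398), P1=(31.901,97.298), P2=(57.665,82.897); sampled at t=k/3. Machine vertices: (66.298,58.060) → (50.051,39.160) → (47.174,31.660) → (57.665,35.561). Open path.

**Shape 3** — `<path>` cubic bezier, stroke `#000000` → cut (S769, F1050). Control points (SVG): P0=(132.744,98.750), P1=(159.873,81.565), P2=(124.803,56.116), P3=(130.888,59.326); sampled at t=k/3. Machine vertices: (132.744,19.708) → (142.968,38.280) → (134.693,54.157) → (130.888,59.132). Open path.

; Generated by LaserGRBL
G21
G90
G0 X22.063 Y11.554
M4 S769
G01 X12.879 Y12.754 F1050
G01 X8.091 Y20.683
G01 X11.304 Y29.370
G01 X20.100 Y32.274
G01 X27.854 Y27.208
G01 X28.728 Y17.986
G01 X22.063 Y11.554
G0 X66.298 Y58.060
M4 S769
G01 X50.051 Y39.160 F1050
G01 X47.174 Y31.660
G01 X57.665 Y35.561
G0 X132.744 Y19.708
M4 S769
G01 X142.968 Y38.280 F1050
G01 X134.693 Y54.157
G01 X130.888 Y59.132
M5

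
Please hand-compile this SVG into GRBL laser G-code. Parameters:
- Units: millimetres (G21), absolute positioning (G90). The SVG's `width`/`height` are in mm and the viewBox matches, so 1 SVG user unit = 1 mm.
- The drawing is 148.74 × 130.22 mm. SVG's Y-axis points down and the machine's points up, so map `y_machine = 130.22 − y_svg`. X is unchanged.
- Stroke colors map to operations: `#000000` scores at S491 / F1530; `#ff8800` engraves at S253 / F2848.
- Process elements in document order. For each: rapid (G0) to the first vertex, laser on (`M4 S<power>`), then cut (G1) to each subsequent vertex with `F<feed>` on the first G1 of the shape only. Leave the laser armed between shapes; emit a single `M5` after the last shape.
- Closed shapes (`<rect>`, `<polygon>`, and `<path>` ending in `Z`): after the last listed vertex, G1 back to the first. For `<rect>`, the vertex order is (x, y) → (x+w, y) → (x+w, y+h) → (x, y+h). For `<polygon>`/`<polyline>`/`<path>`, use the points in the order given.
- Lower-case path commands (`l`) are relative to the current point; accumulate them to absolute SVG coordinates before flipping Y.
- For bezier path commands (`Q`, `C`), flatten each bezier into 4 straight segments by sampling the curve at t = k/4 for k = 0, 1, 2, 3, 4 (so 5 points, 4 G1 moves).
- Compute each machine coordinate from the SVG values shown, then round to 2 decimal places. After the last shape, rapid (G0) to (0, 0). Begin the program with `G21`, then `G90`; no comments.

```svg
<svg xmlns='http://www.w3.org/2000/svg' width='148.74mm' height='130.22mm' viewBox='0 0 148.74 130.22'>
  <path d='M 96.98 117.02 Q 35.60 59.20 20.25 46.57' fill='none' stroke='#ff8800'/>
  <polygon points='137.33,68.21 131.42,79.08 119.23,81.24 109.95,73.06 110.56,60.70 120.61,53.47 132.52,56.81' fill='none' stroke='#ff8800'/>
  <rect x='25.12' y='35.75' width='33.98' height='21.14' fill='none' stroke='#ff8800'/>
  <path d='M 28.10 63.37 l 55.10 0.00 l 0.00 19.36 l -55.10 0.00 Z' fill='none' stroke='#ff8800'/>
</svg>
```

G21
G90
G0 X96.98 Y13.20
M4 S253
G1 X69.17 Y39.29 F2848
G1 X47.11 Y59.72
G1 X30.80 Y74.51
G1 X20.25 Y83.65
G0 X137.33 Y62.01
M4 S253
G1 X131.42 Y51.14 F2848
G1 X119.23 Y48.98
G1 X109.95 Y57.16
G1 X110.56 Y69.52
G1 X120.61 Y76.75
G1 X132.52 Y73.41
G1 X137.33 Y62.01
G0 X25.12 Y94.47
M4 S253
G1 X59.10 Y94.47 F2848
G1 X59.10 Y73.33
G1 X25.12 Y73.33
G1 X25.12 Y94.47
G0 X28.10 Y66.85
M4 S253
G1 X83.20 Y66.85 F2848
G1 X83.20 Y47.49
G1 X28.10 Y47.49
G1 X28.10 Y66.85
M5
G0 X0.00 Y0.00

viewBox `0 0 148.74 130.22` with mm width/height → 1 unit = 1 mm. Flip: y_m = 130.22 − y_svg.

**Shape 1** — `<path>` quadratic bezier, stroke `#ff8800` → engrave (S253, F2848). Control points (SVG): P0=(96.98,117.02), P1=(35.60,59.20), P2=(20.25,46.57); sampled at t=k/4. Machine vertices: (96.98,13.20) → (69.17,39.29) → (47.11,59.72) → (30.80,74.51) → (20.25,83.65). Open path.

**Shape 2** — `<polygon>` regular polygon, stroke `#ff8800` → engrave (S253, F2848). Machine vertices: (137.33,62.01) → (131.42,51.14) → (119.23,48.98) → (109.95,57.16) → (110.56,69.52) → (120.61,76.75) → (132.52,73.41) → (137.33,62.01). Closed: final G1 returns to the first vertex.

**Shape 3** — `<rect>` rectangle, stroke `#ff8800` → engrave (S253, F2848). Machine vertices: (25.12,94.47) → (59.10,94.47) → (59.10,73.33) → (25.12,73.33) → (25.12,94.47). Closed: final G1 returns to the first vertex.

**Shape 4** — `<path>` rectangle, stroke `#ff8800` → engrave (S253, F2848). Machine vertices: (28.10,66.85) → (83.20,66.85) → (83.20,47.49) → (28.10,47.49) → (28.10,66.85). Closed: final G1 returns to the first vertex.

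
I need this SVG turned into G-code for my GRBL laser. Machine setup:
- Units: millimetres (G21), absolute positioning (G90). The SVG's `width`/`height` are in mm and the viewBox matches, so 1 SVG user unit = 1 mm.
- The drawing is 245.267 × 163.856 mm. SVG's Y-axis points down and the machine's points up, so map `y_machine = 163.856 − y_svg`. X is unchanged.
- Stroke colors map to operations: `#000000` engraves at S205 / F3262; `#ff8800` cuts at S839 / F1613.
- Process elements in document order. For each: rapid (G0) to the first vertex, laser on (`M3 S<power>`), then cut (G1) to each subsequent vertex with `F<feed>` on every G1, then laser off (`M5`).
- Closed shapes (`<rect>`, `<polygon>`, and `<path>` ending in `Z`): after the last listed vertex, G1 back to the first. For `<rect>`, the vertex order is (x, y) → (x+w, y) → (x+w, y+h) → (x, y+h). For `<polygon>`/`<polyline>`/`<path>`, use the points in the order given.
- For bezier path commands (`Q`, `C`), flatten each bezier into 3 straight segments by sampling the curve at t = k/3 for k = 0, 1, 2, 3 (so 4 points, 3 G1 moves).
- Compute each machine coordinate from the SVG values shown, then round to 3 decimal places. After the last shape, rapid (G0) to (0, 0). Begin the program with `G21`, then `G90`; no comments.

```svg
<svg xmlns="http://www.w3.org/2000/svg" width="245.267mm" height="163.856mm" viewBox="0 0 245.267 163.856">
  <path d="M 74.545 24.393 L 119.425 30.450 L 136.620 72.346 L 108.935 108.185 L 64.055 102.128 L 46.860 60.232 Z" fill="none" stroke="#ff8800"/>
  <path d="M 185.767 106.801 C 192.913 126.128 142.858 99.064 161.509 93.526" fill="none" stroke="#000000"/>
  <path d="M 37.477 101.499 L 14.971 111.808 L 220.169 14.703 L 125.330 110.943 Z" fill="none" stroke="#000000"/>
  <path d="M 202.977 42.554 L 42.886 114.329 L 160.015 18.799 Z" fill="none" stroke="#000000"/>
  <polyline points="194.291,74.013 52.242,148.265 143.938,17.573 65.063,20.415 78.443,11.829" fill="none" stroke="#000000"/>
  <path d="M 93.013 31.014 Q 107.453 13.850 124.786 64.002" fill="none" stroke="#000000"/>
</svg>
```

1 u = 1 mm; y_m = 163.856 − y.

[1] `<path>` regular polygon, #ff8800→cut S839 F1613: (74.545,139.463) → (119.425,133.406) → (136.620,91.510) → (108.935,55.671) → (64.055,61.728) → (46.860,103.624) → (74.545,139.463) (closed)

[2] `<path>` cubic bezier, #000000→engrave S205 F3262: (185.767,57.055) → (178.509,50.676) → (161.097,60.132) → (161.509,70.330)

[3] `<path>` closed polygon, #000000→engrave S205 F3262: (37.477,62.357) → (14.971,52.048) → (220.169,149.153) → (125.330,52.913) → (37.477,62.357) (closed)

[4] `<path>` closed polygon, #000000→engrave S205 F3262: (202.977,121.302) → (42.886,49.527) → (160.015,145.057) → (202.977,121.302) (closed)

[5] `<polyline>` open polyline, #000000→engrave S205 F3262: (194.291,89.843) → (52.242,15.591) → (143.938,146.283) → (65.063,143.441) → (78.443,152.027)

[6] `<path>` quadratic bezier, #000000→engrave S205 F3262: (93.013,132.842) → (102.961,136.805) → (113.552,125.809) → (124.786,99.854)

G21
G90
G0 X74.545 Y139.463
M3 S839
G1 X119.425 Y133.406 F1613
G1 X136.620 Y91.510 F1613
G1 X108.935 Y55.671 F1613
G1 X64.055 Y61.728 F1613
G1 X46.860 Y103.624 F1613
G1 X74.545 Y139.463 F1613
M5
G0 X185.767 Y57.055
M3 S205
G1 X178.509 Y50.676 F3262
G1 X161.097 Y60.132 F3262
G1 X161.509 Y70.330 F3262
M5
G0 X37.477 Y62.357
M3 S205
G1 X14.971 Y52.048 F3262
G1 X220.169 Y149.153 F3262
G1 X125.330 Y52.913 F3262
G1 X37.477 Y62.357 F3262
M5
G0 X202.977 Y121.302
M3 S205
G1 X42.886 Y49.527 F3262
G1 X160.015 Y145.057 F3262
G1 X202.977 Y121.302 F3262
M5
G0 X194.291 Y89.843
M3 S205
G1 X52.242 Y15.591 F3262
G1 X143.938 Y146.283 F3262
G1 X65.063 Y143.441 F3262
G1 X78.443 Y152.027 F3262
M5
G0 X93.013 Y132.842
M3 S205
G1 X102.961 Y136.805 F3262
G1 X113.552 Y125.809 F3262
G1 X124.786 Y99.854 F3262
M5
G0 X0.000 Y0.000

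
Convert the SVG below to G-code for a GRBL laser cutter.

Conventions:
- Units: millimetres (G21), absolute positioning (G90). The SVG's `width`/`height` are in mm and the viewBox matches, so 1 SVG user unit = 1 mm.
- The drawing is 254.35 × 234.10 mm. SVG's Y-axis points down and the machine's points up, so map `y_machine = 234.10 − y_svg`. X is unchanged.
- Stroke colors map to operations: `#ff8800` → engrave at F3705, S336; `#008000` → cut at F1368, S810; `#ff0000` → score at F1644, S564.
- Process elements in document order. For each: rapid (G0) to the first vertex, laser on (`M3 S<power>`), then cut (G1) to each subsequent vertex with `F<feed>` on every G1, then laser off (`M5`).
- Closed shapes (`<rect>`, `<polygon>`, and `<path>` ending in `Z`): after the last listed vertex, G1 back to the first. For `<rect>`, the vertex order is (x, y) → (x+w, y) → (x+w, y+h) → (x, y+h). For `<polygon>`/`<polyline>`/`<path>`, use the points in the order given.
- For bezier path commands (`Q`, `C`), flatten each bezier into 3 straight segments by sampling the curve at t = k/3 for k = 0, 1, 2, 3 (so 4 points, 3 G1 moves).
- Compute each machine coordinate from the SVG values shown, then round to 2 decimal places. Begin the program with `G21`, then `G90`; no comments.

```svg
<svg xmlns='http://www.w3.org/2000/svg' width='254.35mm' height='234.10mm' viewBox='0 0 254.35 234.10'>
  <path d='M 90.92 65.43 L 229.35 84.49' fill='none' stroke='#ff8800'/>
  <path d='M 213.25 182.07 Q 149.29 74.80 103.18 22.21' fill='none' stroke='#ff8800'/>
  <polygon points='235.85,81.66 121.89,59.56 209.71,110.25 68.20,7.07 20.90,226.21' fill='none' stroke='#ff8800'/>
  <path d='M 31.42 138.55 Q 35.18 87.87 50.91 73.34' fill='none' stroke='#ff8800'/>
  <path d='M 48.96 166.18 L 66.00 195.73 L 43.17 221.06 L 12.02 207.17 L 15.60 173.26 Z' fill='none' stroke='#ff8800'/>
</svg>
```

G21
G90
G0 X90.92 Y168.67
M3 S336
G1 X229.35 Y149.61 F3705
M5
G0 X213.25 Y52.03
M3 S336
G1 X172.59 Y117.47 F3705
G1 X135.90 Y170.75 F3705
G1 X103.18 Y211.89 F3705
M5
G0 X235.85 Y152.44
M3 S336
G1 X121.89 Y174.54 F3705
G1 X209.71 Y123.85 F3705
G1 X68.20 Y227.03 F3705
G1 X20.90 Y7.89 F3705
G1 X235.85 Y152.44 F3705
M5
G0 X31.42 Y95.55
M3 S336
G1 X35.26 Y125.32 F3705
G1 X41.75 Y147.06 F3705
G1 X50.91 Y160.76 F3705
M5
G0 X48.96 Y67.92
M3 S336
G1 X66.00 Y38.37 F3705
G1 X43.17 Y13.04 F3705
G1 X12.02 Y26.93 F3705
G1 X15.60 Y60.84 F3705
G1 X48.96 Y67.92 F3705
M5

1 u = 1 mm; y_m = 234.10 − y.

[1] `<path>` line segment, #ff8800→engrave S336 F3705: (90.92,168.67) → (229.35,149.61)

[2] `<path>` quadratic bezier, #ff8800→engrave S336 F3705: (213.25,52.03) → (172.59,117.47) → (135.90,170.75) → (103.18,211.89)

[3] `<polygon>` closed polygon, #ff8800→engrave S336 F3705: (235.85,152.44) → (121.89,174.54) → (209.71,123.85) → (68.20,227.03) → (20.90,7.89) → (235.85,152.44) (closed)

[4] `<path>` quadratic bezier, #ff8800→engrave S336 F3705: (31.42,95.55) → (35.26,125.32) → (41.75,147.06) → (50.91,160.76)

[5] `<path>` regular polygon, #ff8800→engrave S336 F3705: (48.96,67.92) → (66.00,38.37) → (43.17,13.04) → (12.02,26.93) → (15.60,60.84) → (48.96,67.92) (closed)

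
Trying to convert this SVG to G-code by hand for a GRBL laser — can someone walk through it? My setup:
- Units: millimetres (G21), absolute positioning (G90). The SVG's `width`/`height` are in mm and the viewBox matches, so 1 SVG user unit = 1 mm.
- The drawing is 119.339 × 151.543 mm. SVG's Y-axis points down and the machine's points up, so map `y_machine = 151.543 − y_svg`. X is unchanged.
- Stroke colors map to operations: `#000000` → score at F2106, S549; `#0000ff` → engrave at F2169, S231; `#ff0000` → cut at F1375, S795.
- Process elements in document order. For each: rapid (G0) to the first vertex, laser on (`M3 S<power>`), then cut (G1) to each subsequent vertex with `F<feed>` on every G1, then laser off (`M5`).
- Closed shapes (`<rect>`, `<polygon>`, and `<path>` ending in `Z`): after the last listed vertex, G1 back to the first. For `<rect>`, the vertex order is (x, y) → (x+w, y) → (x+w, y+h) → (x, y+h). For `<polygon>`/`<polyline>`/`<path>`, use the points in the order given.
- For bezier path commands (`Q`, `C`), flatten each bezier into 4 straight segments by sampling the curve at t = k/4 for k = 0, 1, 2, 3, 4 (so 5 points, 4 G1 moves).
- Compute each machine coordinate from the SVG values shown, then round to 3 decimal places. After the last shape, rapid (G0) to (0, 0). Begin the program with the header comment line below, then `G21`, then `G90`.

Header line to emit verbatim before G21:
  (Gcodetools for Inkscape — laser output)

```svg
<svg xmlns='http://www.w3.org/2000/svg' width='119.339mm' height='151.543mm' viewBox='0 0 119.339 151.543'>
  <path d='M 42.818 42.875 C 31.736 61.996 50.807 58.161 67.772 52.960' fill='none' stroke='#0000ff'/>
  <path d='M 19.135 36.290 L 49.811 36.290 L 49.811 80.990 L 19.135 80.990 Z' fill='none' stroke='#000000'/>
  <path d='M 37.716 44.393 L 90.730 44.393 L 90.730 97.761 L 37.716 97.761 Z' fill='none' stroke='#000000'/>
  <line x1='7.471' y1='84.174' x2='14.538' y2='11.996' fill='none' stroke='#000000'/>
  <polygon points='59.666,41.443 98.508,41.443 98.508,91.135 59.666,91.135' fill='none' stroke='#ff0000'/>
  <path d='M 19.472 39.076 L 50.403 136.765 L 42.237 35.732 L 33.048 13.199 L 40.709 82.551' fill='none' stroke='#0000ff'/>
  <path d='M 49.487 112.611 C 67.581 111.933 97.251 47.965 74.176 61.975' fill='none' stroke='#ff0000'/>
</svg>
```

(Gcodetools for Inkscape — laser output)
G21
G90
G0 X42.818 Y108.668
M3 S231
G1 X39.656 Y98.294 F2169
G1 X44.777 Y94.505 F2169
G1 X55.157 Y95.276 F2169
G1 X67.772 Y98.583 F2169
M5
G0 X19.135 Y115.253
M3 S549
G1 X49.811 Y115.253 F2106
G1 X49.811 Y70.553 F2106
G1 X19.135 Y70.553 F2106
G1 X19.135 Y115.253 F2106
M5
G0 X37.716 Y107.150
M3 S549
G1 X90.730 Y107.150 F2106
G1 X90.730 Y53.782 F2106
G1 X37.716 Y53.782 F2106
G1 X37.716 Y107.150 F2106
M5
G0 X7.471 Y67.369
M3 S549
G1 X14.538 Y139.547 F2106
M5
G0 X59.666 Y110.100
M3 S795
G1 X98.508 Y110.100 F1375
G1 X98.508 Y60.408 F1375
G1 X59.666 Y60.408 F1375
G1 X59.666 Y110.100 F1375
M5
G0 X19.472 Y112.467
M3 S231
G1 X50.403 Y14.778 F2169
G1 X42.237 Y115.811 F2169
G1 X33.048 Y138.344 F2169
G1 X40.709 Y68.992 F2169
M5
G0 X49.487 Y38.932
M3 S795
G1 X64.223 Y49.100 F1375
G1 X77.270 Y69.758 F1375
G1 X82.598 Y87.662 F1375
G1 X74.176 Y89.568 F1375
M5
G0 X0.000 Y0.000

viewBox `0 0 119.339 151.543` with mm width/height → 1 unit = 1 mm. Flip: y_m = 151.543 − y_svg.

**Shape 1** — `<path>` cubic bezier, stroke `#0000ff` → engrave (S231, F2169). Control points (SVG): P0=(42.818,42.875), P1=(31.736,61.996), P2=(50.807,58.161), P3=(67.772,52.960); sampled at t=k/4. Machine vertices: (42.818,108.668) → (39.656,98.294) → (44.777,94.505) → (55.157,95.276) → (67.772,98.583). Open path.

**Shape 2** — `<path>` rectangle, stroke `#000000` → score (S549, F2106). Machine vertices: (19.135,115.253) → (49.811,115.253) → (49.811,70.553) → (19.135,70.553) → (19.135,115.253). Closed: final G1 returns to the first vertex.

**Shape 3** — `<path>` rectangle, stroke `#000000` → score (S549, F2106). Machine vertices: (37.716,107.150) → (90.730,107.150) → (90.730,53.782) → (37.716,53.782) → (37.716,107.150). Closed: final G1 returns to the first vertex.

**Shape 4** — `<line>` line segment, stroke `#000000` → score (S549, F2106). Machine vertices: (7.471,67.369) → (14.538,139.547). Open path.

**Shape 5** — `<polygon>` rectangle, stroke `#ff0000` → cut (S795, F1375). Machine vertices: (59.666,110.100) → (98.508,110.100) → (98.508,60.408) → (59.666,60.408) → (59.666,110.100). Closed: final G1 returns to the first vertex.

**Shape 6** — `<path>` open polyline, stroke `#0000ff` → engrave (S231, F2169). Machine vertices: (19.472,112.467) → (50.403,14.778) → (42.237,115.811) → (33.048,138.344) → (40.709,68.992). Open path.

**Shape 7** — `<path>` cubic bezier, stroke `#ff0000` → cut (S795, F1375). Control points (SVG): P0=(49.487,112.611), P1=(67.581,111.933), P2=(97.251,47.965), P3=(74.176,61.975); sampled at t=k/4. Machine vertices: (49.487,38.932) → (64.223,49.100) → (77.270,69.758) → (82.598,87.662) → (74.176,89.568). Open path.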